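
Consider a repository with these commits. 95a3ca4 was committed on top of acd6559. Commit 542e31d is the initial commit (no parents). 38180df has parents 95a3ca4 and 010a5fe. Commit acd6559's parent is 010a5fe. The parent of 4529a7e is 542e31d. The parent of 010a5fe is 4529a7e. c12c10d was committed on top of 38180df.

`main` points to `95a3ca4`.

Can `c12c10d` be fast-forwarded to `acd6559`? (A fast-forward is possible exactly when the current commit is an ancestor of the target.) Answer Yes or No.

No

A fast-forward from c12c10d to acd6559 is possible iff c12c10d is an ancestor of acd6559.
Ancestors of acd6559: {010a5fe, 4529a7e, 542e31d, acd6559}.
c12c10d is not among them, so fast-forward is not possible.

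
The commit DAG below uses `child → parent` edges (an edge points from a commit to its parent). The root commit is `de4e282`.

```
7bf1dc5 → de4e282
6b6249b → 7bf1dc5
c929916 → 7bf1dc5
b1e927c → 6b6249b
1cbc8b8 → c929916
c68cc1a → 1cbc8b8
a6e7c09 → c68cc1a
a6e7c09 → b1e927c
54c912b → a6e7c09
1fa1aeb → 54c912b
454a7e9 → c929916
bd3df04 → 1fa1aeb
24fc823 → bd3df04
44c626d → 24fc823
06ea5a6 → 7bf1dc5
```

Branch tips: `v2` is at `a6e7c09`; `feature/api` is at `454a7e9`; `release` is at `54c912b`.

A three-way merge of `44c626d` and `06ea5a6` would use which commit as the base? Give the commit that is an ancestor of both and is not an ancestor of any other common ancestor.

Ancestors of 44c626d: {1cbc8b8, 1fa1aeb, 24fc823, 44c626d, 54c912b, 6b6249b, 7bf1dc5, a6e7c09, b1e927c, bd3df04, c68cc1a, c929916, de4e282}.
Ancestors of 06ea5a6: {06ea5a6, 7bf1dc5, de4e282}.
Common ancestors: {7bf1dc5, de4e282}.
Among these, 7bf1dc5 is not an ancestor of any other common ancestor — it is the merge base.

7bf1dc5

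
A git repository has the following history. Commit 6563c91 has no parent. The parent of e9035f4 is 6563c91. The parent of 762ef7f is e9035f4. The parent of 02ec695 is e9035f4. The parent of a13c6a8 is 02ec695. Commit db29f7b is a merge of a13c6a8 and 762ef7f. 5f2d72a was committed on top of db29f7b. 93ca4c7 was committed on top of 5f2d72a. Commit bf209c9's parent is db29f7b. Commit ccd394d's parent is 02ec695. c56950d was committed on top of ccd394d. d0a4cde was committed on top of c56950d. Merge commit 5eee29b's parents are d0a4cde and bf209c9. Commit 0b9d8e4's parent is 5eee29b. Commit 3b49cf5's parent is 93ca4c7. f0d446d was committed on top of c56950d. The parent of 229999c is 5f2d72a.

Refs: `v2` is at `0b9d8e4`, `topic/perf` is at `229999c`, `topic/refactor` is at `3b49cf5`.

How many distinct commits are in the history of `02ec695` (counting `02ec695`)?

3

Walking parent pointers from 02ec695: reachable set = {02ec695, 6563c91, e9035f4}.
That is 3 commits.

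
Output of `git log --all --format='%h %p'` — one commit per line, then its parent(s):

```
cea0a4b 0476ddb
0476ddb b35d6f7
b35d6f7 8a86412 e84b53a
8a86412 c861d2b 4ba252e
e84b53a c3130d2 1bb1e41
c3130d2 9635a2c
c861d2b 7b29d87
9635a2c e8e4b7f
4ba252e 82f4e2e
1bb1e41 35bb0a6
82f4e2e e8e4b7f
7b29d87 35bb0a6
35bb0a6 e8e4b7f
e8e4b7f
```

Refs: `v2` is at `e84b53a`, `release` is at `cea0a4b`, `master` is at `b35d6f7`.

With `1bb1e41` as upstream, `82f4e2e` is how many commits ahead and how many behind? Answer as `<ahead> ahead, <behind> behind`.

Reachable from 82f4e2e: {82f4e2e, e8e4b7f}.
Reachable from 1bb1e41: {1bb1e41, 35bb0a6, e8e4b7f}.
Only in 82f4e2e's history (ahead): {82f4e2e} — 1.
Only in 1bb1e41's history (behind): {1bb1e41, 35bb0a6} — 2.

1 ahead, 2 behind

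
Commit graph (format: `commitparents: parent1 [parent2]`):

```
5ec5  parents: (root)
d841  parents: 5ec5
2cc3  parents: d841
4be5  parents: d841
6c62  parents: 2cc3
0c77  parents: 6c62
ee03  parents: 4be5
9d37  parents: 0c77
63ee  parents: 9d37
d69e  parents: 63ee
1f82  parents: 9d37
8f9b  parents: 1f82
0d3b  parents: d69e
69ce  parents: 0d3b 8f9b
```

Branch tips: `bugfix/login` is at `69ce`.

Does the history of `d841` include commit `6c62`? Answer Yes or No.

Ancestors of d841: {5ec5, d841}.
6c62 is not in that set, so it is not an ancestor of d841.

No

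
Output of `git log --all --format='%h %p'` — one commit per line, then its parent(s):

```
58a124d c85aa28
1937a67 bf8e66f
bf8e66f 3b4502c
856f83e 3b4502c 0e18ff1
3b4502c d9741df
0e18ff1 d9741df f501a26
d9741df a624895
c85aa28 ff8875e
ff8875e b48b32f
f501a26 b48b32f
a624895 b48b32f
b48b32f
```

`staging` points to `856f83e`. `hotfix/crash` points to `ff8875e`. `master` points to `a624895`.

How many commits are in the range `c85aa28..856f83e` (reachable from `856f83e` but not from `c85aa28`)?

Reachable from 856f83e: {0e18ff1, 3b4502c, 856f83e, a624895, b48b32f, d9741df, f501a26}.
Reachable from c85aa28: {b48b32f, c85aa28, ff8875e}.
In 856f83e's history but not c85aa28's: {0e18ff1, 3b4502c, 856f83e, a624895, d9741df, f501a26} — 6 commits.

6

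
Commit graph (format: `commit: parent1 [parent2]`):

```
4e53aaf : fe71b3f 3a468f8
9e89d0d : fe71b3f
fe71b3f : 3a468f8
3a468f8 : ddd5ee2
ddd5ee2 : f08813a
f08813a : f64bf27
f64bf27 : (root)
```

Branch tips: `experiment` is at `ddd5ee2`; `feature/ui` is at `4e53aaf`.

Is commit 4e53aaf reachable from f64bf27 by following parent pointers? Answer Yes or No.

No

Ancestors of f64bf27: {f64bf27}.
4e53aaf is not in that set, so it is not an ancestor of f64bf27.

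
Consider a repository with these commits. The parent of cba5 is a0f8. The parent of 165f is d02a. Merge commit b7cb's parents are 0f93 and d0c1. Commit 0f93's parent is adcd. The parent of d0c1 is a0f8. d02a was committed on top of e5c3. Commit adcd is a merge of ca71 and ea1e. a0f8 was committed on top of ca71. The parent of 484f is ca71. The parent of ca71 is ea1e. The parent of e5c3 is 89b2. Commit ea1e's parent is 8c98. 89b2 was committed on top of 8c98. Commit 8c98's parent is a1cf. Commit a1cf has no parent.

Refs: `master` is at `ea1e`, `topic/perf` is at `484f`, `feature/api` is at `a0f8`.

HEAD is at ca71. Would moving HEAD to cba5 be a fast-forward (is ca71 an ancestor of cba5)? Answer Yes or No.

A fast-forward from ca71 to cba5 is possible iff ca71 is an ancestor of cba5.
Ancestors of cba5: {8c98, a0f8, a1cf, ca71, cba5, ea1e}.
ca71 is among them, so fast-forward is possible.

Yes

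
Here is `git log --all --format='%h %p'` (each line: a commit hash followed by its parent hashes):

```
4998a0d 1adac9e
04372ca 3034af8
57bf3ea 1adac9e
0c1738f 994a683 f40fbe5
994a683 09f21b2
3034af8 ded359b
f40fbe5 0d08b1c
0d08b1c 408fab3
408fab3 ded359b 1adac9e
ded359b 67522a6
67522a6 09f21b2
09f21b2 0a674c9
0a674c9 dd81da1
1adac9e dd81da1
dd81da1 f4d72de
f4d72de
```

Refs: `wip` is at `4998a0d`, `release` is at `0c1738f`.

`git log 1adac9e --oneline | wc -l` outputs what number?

3

Walking parent pointers from 1adac9e: reachable set = {1adac9e, dd81da1, f4d72de}.
That is 3 commits.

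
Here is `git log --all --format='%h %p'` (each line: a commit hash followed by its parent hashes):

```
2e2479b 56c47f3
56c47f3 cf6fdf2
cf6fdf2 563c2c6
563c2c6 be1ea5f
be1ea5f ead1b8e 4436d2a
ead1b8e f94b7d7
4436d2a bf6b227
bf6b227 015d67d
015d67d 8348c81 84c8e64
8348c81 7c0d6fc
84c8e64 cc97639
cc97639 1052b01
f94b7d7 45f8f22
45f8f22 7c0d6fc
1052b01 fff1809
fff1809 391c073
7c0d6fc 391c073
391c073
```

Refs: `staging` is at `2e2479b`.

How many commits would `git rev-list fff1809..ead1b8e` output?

4

Reachable from ead1b8e: {391c073, 45f8f22, 7c0d6fc, ead1b8e, f94b7d7}.
Reachable from fff1809: {391c073, fff1809}.
In ead1b8e's history but not fff1809's: {45f8f22, 7c0d6fc, ead1b8e, f94b7d7} — 4 commits.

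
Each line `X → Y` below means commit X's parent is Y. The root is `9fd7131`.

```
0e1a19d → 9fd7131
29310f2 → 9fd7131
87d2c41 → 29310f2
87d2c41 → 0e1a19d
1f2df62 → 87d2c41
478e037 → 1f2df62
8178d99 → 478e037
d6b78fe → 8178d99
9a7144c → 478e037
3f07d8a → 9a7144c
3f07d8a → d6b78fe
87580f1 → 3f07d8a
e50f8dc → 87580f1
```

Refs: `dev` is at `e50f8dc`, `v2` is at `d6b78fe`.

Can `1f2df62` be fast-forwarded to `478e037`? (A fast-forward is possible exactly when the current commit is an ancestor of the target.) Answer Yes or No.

A fast-forward from 1f2df62 to 478e037 is possible iff 1f2df62 is an ancestor of 478e037.
Ancestors of 478e037: {0e1a19d, 1f2df62, 29310f2, 478e037, 87d2c41, 9fd7131}.
1f2df62 is among them, so fast-forward is possible.

Yes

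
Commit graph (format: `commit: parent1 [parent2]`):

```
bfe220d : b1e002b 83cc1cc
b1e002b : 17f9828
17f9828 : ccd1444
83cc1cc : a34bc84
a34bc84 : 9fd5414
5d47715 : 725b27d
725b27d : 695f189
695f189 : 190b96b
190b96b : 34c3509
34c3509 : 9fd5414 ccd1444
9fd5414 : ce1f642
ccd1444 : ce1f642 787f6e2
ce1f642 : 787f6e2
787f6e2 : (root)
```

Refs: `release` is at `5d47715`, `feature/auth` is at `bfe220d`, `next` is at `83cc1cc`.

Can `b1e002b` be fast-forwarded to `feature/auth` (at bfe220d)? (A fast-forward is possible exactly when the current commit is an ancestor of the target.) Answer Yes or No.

Yes

A fast-forward from b1e002b to bfe220d is possible iff b1e002b is an ancestor of bfe220d.
Ancestors of bfe220d: {17f9828, 787f6e2, 83cc1cc, 9fd5414, a34bc84, b1e002b, bfe220d, ccd1444, ce1f642}.
b1e002b is among them, so fast-forward is possible.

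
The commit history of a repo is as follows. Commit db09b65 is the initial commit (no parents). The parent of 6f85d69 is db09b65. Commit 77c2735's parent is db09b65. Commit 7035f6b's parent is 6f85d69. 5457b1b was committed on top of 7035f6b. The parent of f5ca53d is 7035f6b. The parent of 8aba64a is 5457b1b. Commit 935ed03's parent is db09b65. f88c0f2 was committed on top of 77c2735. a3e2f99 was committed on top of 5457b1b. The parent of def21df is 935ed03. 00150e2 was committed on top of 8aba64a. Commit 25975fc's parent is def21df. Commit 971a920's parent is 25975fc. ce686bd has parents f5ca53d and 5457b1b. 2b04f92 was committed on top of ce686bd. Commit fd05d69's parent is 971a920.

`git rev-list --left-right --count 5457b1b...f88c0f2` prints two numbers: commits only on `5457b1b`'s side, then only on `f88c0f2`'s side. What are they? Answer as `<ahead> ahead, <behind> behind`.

Reachable from 5457b1b: {5457b1b, 6f85d69, 7035f6b, db09b65}.
Reachable from f88c0f2: {77c2735, db09b65, f88c0f2}.
Only in 5457b1b's history (ahead): {5457b1b, 6f85d69, 7035f6b} — 3.
Only in f88c0f2's history (behind): {77c2735, f88c0f2} — 2.

3 ahead, 2 behind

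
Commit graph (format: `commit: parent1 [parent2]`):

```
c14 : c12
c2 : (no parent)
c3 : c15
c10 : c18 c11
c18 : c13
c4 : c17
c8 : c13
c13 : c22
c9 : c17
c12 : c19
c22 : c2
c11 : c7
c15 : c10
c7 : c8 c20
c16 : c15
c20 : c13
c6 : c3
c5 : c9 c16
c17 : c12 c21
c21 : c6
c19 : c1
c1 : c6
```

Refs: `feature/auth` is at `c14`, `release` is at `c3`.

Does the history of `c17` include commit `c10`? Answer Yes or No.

Yes

Ancestors of c17 (commits reachable by following parents): {c1, c10, c11, c12, c13, c15, c17, c18, c19, c2, c20, c21, c22, c3, c6, c7, c8}.
c10 is in that set, so it is an ancestor of c17.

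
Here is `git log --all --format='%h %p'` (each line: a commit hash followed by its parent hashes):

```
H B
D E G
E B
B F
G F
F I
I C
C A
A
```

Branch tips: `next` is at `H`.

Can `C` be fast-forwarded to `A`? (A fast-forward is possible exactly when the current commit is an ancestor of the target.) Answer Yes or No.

A fast-forward from C to A is possible iff C is an ancestor of A.
Ancestors of A: {A}.
C is not among them, so fast-forward is not possible.

No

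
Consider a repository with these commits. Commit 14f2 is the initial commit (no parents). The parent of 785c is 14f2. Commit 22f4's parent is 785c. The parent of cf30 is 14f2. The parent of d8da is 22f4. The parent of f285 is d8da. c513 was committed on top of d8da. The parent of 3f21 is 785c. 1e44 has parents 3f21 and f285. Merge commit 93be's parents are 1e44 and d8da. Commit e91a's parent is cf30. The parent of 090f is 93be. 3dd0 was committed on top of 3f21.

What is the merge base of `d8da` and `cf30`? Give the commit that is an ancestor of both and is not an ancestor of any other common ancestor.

14f2

Ancestors of d8da: {14f2, 22f4, 785c, d8da}.
Ancestors of cf30: {14f2, cf30}.
Common ancestors: {14f2}.
The only common ancestor is 14f2, so it is the merge base.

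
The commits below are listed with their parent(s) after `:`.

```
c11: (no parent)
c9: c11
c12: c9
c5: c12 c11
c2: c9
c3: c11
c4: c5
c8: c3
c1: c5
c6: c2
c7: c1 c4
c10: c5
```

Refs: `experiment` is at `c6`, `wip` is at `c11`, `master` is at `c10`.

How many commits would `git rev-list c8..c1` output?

4

Reachable from c1: {c1, c11, c12, c5, c9}.
Reachable from c8: {c11, c3, c8}.
In c1's history but not c8's: {c1, c12, c5, c9} — 4 commits.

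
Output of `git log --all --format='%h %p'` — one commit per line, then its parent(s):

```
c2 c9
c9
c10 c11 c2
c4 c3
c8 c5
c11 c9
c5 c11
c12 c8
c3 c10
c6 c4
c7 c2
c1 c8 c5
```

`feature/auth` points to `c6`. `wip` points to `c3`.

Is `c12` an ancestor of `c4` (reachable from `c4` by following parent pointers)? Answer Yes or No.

No

Ancestors of c4: {c10, c11, c2, c3, c4, c9}.
c12 is not in that set, so it is not an ancestor of c4.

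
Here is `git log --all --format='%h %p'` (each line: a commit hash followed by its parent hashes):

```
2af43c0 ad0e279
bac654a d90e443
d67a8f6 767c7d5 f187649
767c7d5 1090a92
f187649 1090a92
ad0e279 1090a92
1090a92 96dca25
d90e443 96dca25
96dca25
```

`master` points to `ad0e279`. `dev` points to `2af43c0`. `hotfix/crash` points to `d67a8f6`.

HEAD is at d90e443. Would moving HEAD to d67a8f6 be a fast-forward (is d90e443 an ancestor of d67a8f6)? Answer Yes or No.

No

A fast-forward from d90e443 to d67a8f6 is possible iff d90e443 is an ancestor of d67a8f6.
Ancestors of d67a8f6: {1090a92, 767c7d5, 96dca25, d67a8f6, f187649}.
d90e443 is not among them, so fast-forward is not possible.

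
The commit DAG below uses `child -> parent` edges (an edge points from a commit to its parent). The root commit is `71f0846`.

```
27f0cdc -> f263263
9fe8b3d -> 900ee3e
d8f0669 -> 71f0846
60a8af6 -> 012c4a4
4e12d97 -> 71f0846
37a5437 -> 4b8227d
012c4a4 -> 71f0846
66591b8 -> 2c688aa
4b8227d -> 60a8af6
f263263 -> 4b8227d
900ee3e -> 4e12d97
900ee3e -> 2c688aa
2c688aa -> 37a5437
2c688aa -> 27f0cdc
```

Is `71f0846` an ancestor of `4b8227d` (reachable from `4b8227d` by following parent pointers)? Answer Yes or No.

Ancestors of 4b8227d (commits reachable by following parents): {012c4a4, 4b8227d, 60a8af6, 71f0846}.
71f0846 is in that set, so it is an ancestor of 4b8227d.

Yes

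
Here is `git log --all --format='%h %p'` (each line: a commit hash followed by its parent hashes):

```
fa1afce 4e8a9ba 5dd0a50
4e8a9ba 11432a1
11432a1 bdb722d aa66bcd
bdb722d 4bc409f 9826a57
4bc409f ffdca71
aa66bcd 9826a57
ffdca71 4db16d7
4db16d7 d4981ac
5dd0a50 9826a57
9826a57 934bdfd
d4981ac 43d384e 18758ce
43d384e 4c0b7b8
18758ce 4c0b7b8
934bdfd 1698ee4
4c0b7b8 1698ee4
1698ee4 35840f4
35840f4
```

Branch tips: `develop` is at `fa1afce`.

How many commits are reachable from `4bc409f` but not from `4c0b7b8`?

Reachable from 4bc409f: {1698ee4, 18758ce, 35840f4, 43d384e, 4bc409f, 4c0b7b8, 4db16d7, d4981ac, ffdca71}.
Reachable from 4c0b7b8: {1698ee4, 35840f4, 4c0b7b8}.
In 4bc409f's history but not 4c0b7b8's: {18758ce, 43d384e, 4bc409f, 4db16d7, d4981ac, ffdca71} — 6 commits.

6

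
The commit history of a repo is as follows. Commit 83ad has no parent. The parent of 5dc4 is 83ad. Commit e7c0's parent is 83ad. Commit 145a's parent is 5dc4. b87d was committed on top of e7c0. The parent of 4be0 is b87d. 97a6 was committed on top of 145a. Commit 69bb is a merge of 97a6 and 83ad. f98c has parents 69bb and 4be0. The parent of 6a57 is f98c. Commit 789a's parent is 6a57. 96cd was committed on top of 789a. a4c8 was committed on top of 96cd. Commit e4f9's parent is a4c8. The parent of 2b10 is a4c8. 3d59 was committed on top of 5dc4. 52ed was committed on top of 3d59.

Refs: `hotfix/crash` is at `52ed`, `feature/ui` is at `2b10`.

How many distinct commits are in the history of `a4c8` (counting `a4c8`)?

Walking parent pointers from a4c8: reachable set = {145a, 4be0, 5dc4, 69bb, 6a57, 789a, 83ad, 96cd, 97a6, a4c8, b87d, e7c0, f98c}.
That is 13 commits.

13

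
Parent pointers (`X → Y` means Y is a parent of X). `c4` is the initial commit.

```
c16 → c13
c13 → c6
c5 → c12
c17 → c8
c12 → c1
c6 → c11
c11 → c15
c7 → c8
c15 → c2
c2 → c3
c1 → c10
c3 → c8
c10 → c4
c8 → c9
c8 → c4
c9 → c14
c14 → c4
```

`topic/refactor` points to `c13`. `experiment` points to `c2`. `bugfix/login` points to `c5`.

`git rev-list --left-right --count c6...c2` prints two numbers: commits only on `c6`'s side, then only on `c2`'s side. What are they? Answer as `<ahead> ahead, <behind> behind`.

3 ahead, 0 behind

Reachable from c6: {c11, c14, c15, c2, c3, c4, c6, c8, c9}.
Reachable from c2: {c14, c2, c3, c4, c8, c9}.
Only in c6's history (ahead): {c11, c15, c6} — 3.
Only in c2's history (behind): {} — 0.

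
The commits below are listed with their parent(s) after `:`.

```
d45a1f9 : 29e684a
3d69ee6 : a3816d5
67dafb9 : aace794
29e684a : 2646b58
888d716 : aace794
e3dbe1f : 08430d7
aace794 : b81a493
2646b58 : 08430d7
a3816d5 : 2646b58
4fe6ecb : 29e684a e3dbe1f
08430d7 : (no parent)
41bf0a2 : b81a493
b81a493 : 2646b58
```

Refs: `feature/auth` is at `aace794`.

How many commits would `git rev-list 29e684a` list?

3

Walking parent pointers from 29e684a: reachable set = {08430d7, 2646b58, 29e684a}.
That is 3 commits.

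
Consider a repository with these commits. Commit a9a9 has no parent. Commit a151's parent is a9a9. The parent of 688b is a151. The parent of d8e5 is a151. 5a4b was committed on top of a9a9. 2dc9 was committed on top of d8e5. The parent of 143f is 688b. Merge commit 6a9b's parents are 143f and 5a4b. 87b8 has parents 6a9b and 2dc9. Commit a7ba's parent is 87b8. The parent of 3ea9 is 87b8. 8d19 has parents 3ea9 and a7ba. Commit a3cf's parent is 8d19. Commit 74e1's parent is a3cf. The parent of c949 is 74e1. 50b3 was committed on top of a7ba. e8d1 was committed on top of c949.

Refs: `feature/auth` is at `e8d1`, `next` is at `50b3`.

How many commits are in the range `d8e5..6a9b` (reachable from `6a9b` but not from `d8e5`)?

4

Reachable from 6a9b: {143f, 5a4b, 688b, 6a9b, a151, a9a9}.
Reachable from d8e5: {a151, a9a9, d8e5}.
In 6a9b's history but not d8e5's: {143f, 5a4b, 688b, 6a9b} — 4 commits.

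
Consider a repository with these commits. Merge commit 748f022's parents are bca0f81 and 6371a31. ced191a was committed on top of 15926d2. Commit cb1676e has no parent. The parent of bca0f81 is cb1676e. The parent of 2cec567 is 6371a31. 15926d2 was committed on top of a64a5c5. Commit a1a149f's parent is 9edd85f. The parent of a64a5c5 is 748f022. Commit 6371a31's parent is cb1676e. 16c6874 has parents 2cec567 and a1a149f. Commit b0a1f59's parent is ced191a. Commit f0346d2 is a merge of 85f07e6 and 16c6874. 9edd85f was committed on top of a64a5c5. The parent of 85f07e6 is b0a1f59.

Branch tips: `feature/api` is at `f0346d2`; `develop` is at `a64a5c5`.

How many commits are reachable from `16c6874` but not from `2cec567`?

6

Reachable from 16c6874: {16c6874, 2cec567, 6371a31, 748f022, 9edd85f, a1a149f, a64a5c5, bca0f81, cb1676e}.
Reachable from 2cec567: {2cec567, 6371a31, cb1676e}.
In 16c6874's history but not 2cec567's: {16c6874, 748f022, 9edd85f, a1a149f, a64a5c5, bca0f81} — 6 commits.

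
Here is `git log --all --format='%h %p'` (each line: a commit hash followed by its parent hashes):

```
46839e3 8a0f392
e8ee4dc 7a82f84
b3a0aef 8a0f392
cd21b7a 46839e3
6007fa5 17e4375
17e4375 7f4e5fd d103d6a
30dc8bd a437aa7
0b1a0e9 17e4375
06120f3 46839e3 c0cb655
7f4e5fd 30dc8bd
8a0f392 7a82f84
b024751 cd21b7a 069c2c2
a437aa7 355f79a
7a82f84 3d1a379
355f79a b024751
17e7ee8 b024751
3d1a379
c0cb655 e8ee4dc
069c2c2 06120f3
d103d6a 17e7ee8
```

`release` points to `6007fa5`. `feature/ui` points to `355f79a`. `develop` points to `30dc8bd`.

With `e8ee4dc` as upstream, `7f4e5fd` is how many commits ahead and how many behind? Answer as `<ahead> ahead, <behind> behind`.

Reachable from 7f4e5fd: {06120f3, 069c2c2, 30dc8bd, 355f79a, 3d1a379, 46839e3, 7a82f84, 7f4e5fd, 8a0f392, a437aa7, b024751, c0cb655, cd21b7a, e8ee4dc}.
Reachable from e8ee4dc: {3d1a379, 7a82f84, e8ee4dc}.
Only in 7f4e5fd's history (ahead): {06120f3, 069c2c2, 30dc8bd, 355f79a, 46839e3, 7f4e5fd, 8a0f392, a437aa7, b024751, c0cb655, cd21b7a} — 11.
Only in e8ee4dc's history (behind): {} — 0.

11 ahead, 0 behind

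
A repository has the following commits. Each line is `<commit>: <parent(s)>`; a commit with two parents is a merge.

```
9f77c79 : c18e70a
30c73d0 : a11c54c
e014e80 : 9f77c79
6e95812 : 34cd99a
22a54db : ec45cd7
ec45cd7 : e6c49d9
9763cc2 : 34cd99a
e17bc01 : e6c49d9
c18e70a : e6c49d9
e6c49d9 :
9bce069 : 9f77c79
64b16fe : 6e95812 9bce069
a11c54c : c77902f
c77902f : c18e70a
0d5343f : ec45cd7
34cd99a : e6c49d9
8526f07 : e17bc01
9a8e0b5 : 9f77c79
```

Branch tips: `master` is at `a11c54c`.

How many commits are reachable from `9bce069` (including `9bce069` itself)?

4

Walking parent pointers from 9bce069: reachable set = {9bce069, 9f77c79, c18e70a, e6c49d9}.
That is 4 commits.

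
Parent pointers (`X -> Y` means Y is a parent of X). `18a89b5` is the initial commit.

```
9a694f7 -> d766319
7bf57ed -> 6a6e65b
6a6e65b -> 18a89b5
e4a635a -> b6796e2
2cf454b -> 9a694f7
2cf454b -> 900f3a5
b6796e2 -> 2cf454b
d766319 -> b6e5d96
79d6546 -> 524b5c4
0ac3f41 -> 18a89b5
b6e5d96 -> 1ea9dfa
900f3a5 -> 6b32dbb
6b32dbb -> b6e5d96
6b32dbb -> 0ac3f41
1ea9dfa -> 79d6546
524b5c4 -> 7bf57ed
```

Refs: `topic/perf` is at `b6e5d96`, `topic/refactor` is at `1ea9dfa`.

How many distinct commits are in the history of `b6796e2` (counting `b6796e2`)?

14

Walking parent pointers from b6796e2: reachable set = {0ac3f41, 18a89b5, 1ea9dfa, 2cf454b, 524b5c4, 6a6e65b, 6b32dbb, 79d6546, 7bf57ed, 900f3a5, 9a694f7, b6796e2, b6e5d96, d766319}.
That is 14 commits.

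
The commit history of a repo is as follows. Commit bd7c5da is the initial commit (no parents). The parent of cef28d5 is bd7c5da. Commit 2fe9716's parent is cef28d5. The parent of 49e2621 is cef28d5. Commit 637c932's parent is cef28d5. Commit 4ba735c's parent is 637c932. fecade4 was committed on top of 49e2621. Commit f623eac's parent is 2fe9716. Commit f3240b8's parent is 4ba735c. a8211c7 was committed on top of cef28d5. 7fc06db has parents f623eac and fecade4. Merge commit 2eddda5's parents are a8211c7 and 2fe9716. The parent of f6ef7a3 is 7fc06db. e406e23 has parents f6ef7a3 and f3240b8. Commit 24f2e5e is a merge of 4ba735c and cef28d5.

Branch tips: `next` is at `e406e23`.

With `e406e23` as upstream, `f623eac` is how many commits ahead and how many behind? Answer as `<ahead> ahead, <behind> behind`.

0 ahead, 8 behind

Reachable from f623eac: {2fe9716, bd7c5da, cef28d5, f623eac}.
Reachable from e406e23: {2fe9716, 49e2621, 4ba735c, 637c932, 7fc06db, bd7c5da, cef28d5, e406e23, f3240b8, f623eac, f6ef7a3, fecade4}.
Only in f623eac's history (ahead): {} — 0.
Only in e406e23's history (behind): {49e2621, 4ba735c, 637c932, 7fc06db, e406e23, f3240b8, f6ef7a3, fecade4} — 8.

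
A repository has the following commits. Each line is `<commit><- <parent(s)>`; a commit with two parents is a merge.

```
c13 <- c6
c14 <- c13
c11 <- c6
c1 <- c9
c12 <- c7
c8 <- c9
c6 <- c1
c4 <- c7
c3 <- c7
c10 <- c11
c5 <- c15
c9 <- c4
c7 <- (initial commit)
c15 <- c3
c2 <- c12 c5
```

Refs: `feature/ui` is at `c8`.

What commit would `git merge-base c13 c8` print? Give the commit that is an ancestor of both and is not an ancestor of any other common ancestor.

c9

Ancestors of c13: {c1, c13, c4, c6, c7, c9}.
Ancestors of c8: {c4, c7, c8, c9}.
Common ancestors: {c4, c7, c9}.
Among these, c9 is not an ancestor of any other common ancestor — it is the merge base.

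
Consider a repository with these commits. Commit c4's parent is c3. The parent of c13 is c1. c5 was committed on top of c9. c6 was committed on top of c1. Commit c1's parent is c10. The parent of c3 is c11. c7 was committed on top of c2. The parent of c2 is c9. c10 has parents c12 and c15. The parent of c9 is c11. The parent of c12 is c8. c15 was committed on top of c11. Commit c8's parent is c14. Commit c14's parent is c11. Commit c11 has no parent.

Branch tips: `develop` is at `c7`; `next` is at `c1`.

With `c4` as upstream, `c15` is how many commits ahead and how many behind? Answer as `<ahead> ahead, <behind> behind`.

1 ahead, 2 behind

Reachable from c15: {c11, c15}.
Reachable from c4: {c11, c3, c4}.
Only in c15's history (ahead): {c15} — 1.
Only in c4's history (behind): {c3, c4} — 2.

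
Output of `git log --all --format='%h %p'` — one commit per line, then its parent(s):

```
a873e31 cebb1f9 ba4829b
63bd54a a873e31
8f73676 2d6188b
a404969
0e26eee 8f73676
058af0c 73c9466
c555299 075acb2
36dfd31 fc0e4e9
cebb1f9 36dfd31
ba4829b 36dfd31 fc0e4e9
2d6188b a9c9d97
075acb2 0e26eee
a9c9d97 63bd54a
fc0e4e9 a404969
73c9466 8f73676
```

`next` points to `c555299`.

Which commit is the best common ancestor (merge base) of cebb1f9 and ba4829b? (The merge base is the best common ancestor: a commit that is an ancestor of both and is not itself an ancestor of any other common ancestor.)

36dfd31

Ancestors of cebb1f9: {36dfd31, a404969, cebb1f9, fc0e4e9}.
Ancestors of ba4829b: {36dfd31, a404969, ba4829b, fc0e4e9}.
Common ancestors: {36dfd31, a404969, fc0e4e9}.
Among these, 36dfd31 is not an ancestor of any other common ancestor — it is the merge base.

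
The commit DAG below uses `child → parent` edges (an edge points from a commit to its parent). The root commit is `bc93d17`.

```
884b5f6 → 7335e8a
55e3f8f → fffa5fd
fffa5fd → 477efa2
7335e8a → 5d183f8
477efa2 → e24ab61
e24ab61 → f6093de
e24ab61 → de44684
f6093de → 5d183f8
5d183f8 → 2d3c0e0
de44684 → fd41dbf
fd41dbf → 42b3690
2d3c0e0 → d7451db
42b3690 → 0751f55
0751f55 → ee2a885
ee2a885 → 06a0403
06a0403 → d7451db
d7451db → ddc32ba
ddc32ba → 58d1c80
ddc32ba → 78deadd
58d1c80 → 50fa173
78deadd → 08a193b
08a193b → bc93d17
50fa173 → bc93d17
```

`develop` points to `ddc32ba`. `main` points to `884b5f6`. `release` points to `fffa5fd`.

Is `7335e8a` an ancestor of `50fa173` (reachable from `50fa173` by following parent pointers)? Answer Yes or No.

No

Ancestors of 50fa173: {50fa173, bc93d17}.
7335e8a is not in that set, so it is not an ancestor of 50fa173.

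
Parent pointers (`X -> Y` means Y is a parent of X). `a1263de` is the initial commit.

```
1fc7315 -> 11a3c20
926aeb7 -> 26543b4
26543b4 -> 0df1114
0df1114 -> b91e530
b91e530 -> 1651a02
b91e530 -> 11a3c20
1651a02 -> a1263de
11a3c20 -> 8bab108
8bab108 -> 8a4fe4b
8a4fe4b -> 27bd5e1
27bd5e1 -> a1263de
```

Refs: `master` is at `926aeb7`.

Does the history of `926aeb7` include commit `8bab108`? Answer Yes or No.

Yes

Ancestors of 926aeb7 (commits reachable by following parents): {0df1114, 11a3c20, 1651a02, 26543b4, 27bd5e1, 8a4fe4b, 8bab108, 926aeb7, a1263de, b91e530}.
8bab108 is in that set, so it is an ancestor of 926aeb7.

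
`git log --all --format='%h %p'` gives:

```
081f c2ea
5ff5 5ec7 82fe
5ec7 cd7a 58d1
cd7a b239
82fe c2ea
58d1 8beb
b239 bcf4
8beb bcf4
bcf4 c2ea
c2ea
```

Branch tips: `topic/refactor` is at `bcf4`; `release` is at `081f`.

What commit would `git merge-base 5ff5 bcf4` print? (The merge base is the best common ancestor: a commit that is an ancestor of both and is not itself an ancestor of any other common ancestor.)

Ancestors of 5ff5: {58d1, 5ec7, 5ff5, 82fe, 8beb, b239, bcf4, c2ea, cd7a}.
Ancestors of bcf4: {bcf4, c2ea}.
Common ancestors: {bcf4, c2ea}.
Among these, bcf4 is not an ancestor of any other common ancestor — it is the merge base.

bcf4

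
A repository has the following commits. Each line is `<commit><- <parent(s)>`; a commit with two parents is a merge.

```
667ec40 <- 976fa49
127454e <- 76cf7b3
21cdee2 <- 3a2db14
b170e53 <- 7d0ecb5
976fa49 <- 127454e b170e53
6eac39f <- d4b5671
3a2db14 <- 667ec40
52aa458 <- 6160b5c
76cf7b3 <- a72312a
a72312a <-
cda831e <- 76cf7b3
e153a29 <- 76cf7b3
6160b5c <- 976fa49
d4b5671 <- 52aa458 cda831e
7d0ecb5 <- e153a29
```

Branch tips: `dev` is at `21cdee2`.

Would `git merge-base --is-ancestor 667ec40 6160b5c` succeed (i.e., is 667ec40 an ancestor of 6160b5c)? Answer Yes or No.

Ancestors of 6160b5c: {127454e, 6160b5c, 76cf7b3, 7d0ecb5, 976fa49, a72312a, b170e53, e153a29}.
667ec40 is not in that set, so it is not an ancestor of 6160b5c.

No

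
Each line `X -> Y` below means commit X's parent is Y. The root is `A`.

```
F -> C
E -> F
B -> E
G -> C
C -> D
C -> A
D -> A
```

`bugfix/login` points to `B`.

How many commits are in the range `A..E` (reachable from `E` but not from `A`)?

4

Reachable from E: {A, C, D, E, F}.
Reachable from A: {A}.
In E's history but not A's: {C, D, E, F} — 4 commits.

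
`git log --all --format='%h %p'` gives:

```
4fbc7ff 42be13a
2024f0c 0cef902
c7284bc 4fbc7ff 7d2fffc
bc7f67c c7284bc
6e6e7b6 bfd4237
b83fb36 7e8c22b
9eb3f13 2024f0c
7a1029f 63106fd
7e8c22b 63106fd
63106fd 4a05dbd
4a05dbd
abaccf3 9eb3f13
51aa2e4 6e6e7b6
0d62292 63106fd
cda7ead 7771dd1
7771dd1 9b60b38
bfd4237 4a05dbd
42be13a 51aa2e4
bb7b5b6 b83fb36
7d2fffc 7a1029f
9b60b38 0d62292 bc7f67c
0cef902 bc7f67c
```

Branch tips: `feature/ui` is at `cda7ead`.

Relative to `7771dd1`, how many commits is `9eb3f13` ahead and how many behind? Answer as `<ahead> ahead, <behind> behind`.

Reachable from 9eb3f13: {0cef902, 2024f0c, 42be13a, 4a05dbd, 4fbc7ff, 51aa2e4, 63106fd, 6e6e7b6, 7a1029f, 7d2fffc, 9eb3f13, bc7f67c, bfd4237, c7284bc}.
Reachable from 7771dd1: {0d62292, 42be13a, 4a05dbd, 4fbc7ff, 51aa2e4, 63106fd, 6e6e7b6, 7771dd1, 7a1029f, 7d2fffc, 9b60b38, bc7f67c, bfd4237, c7284bc}.
Only in 9eb3f13's history (ahead): {0cef902, 2024f0c, 9eb3f13} — 3.
Only in 7771dd1's history (behind): {0d62292, 7771dd1, 9b60b38} — 3.

3 ahead, 3 behind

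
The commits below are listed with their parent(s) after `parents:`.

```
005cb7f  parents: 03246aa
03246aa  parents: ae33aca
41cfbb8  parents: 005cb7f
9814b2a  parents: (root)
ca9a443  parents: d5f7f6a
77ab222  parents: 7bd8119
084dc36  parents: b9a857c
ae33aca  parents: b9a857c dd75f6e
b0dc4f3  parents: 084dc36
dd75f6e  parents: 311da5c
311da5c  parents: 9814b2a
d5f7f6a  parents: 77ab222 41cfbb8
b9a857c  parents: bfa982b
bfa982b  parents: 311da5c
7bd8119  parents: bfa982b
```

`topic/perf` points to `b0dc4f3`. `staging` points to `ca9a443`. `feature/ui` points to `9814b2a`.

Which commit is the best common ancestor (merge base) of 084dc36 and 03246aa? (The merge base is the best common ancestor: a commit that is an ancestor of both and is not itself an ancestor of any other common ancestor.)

b9a857c

Ancestors of 084dc36: {084dc36, 311da5c, 9814b2a, b9a857c, bfa982b}.
Ancestors of 03246aa: {03246aa, 311da5c, 9814b2a, ae33aca, b9a857c, bfa982b, dd75f6e}.
Common ancestors: {311da5c, 9814b2a, b9a857c, bfa982b}.
Among these, b9a857c is not an ancestor of any other common ancestor — it is the merge base.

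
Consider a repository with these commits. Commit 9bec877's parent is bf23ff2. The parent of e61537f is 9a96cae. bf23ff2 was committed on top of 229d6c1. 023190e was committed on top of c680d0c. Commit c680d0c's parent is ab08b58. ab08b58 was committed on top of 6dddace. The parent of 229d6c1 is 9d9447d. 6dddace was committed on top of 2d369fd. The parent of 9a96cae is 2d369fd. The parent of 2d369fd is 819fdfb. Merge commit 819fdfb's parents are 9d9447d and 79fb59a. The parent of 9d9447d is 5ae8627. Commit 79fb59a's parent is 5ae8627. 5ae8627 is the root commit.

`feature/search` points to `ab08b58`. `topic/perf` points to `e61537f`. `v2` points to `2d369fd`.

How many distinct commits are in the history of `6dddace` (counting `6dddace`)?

Walking parent pointers from 6dddace: reachable set = {2d369fd, 5ae8627, 6dddace, 79fb59a, 819fdfb, 9d9447d}.
That is 6 commits.

6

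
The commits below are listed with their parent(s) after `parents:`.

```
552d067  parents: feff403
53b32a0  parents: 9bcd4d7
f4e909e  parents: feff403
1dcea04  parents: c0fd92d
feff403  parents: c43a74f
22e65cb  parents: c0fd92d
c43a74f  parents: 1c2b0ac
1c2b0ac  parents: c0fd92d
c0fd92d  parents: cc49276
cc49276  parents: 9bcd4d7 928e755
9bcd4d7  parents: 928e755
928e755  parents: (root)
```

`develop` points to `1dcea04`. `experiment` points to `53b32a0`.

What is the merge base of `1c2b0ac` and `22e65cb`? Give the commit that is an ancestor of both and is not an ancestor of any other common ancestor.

c0fd92d

Ancestors of 1c2b0ac: {1c2b0ac, 928e755, 9bcd4d7, c0fd92d, cc49276}.
Ancestors of 22e65cb: {22e65cb, 928e755, 9bcd4d7, c0fd92d, cc49276}.
Common ancestors: {928e755, 9bcd4d7, c0fd92d, cc49276}.
Among these, c0fd92d is not an ancestor of any other common ancestor — it is the merge base.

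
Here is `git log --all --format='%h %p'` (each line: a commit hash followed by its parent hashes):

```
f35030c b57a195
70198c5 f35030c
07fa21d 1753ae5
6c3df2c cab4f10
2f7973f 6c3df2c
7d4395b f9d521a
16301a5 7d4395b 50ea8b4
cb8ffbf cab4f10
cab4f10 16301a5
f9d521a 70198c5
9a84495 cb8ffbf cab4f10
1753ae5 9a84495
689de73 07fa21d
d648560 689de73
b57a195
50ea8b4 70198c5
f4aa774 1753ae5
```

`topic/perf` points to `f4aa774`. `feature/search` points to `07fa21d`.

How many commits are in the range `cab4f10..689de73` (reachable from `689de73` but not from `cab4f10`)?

Reachable from 689de73: {07fa21d, 16301a5, 1753ae5, 50ea8b4, 689de73, 70198c5, 7d4395b, 9a84495, b57a195, cab4f10, cb8ffbf, f35030c, f9d521a}.
Reachable from cab4f10: {16301a5, 50ea8b4, 70198c5, 7d4395b, b57a195, cab4f10, f35030c, f9d521a}.
In 689de73's history but not cab4f10's: {07fa21d, 1753ae5, 689de73, 9a84495, cb8ffbf} — 5 commits.

5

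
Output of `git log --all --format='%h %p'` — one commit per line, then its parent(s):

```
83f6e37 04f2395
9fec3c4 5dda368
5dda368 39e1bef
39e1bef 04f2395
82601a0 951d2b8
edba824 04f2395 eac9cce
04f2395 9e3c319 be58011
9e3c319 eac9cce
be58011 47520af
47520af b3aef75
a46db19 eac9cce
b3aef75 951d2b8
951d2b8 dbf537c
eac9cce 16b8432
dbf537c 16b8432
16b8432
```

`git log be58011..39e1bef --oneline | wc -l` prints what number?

Reachable from 39e1bef: {04f2395, 16b8432, 39e1bef, 47520af, 951d2b8, 9e3c319, b3aef75, be58011, dbf537c, eac9cce}.
Reachable from be58011: {16b8432, 47520af, 951d2b8, b3aef75, be58011, dbf537c}.
In 39e1bef's history but not be58011's: {04f2395, 39e1bef, 9e3c319, eac9cce} — 4 commits.

4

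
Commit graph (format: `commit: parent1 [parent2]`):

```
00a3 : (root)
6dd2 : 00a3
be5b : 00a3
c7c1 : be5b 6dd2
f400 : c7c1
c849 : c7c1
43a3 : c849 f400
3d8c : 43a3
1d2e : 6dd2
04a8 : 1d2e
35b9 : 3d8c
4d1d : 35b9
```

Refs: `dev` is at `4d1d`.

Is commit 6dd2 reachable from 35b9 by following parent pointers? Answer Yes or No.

Ancestors of 35b9 (commits reachable by following parents): {00a3, 35b9, 3d8c, 43a3, 6dd2, be5b, c7c1, c849, f400}.
6dd2 is in that set, so it is an ancestor of 35b9.

Yes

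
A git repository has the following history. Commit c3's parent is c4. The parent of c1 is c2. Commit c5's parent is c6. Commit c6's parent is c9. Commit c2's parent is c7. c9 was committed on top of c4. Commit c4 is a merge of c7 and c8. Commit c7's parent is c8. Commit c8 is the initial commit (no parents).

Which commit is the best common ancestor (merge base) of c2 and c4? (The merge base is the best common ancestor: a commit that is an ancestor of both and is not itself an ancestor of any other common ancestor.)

c7

Ancestors of c2: {c2, c7, c8}.
Ancestors of c4: {c4, c7, c8}.
Common ancestors: {c7, c8}.
Among these, c7 is not an ancestor of any other common ancestor — it is the merge base.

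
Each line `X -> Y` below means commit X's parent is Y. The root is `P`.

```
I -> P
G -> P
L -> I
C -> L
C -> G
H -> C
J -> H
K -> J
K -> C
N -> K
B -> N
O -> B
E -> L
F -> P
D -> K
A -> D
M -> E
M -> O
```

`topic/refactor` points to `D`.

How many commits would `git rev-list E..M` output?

Reachable from M: {B, C, E, G, H, I, J, K, L, M, N, O, P}.
Reachable from E: {E, I, L, P}.
In M's history but not E's: {B, C, G, H, J, K, M, N, O} — 9 commits.

9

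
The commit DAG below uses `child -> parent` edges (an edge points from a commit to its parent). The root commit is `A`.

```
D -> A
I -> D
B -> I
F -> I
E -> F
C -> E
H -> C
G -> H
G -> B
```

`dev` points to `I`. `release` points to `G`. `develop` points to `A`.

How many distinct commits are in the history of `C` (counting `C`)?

Walking parent pointers from C: reachable set = {A, C, D, E, F, I}.
That is 6 commits.

6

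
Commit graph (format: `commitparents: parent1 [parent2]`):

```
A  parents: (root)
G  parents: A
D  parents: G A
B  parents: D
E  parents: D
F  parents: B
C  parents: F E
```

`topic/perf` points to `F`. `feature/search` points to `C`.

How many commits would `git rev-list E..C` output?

Reachable from C: {A, B, C, D, E, F, G}.
Reachable from E: {A, D, E, G}.
In C's history but not E's: {B, C, F} — 3 commits.

3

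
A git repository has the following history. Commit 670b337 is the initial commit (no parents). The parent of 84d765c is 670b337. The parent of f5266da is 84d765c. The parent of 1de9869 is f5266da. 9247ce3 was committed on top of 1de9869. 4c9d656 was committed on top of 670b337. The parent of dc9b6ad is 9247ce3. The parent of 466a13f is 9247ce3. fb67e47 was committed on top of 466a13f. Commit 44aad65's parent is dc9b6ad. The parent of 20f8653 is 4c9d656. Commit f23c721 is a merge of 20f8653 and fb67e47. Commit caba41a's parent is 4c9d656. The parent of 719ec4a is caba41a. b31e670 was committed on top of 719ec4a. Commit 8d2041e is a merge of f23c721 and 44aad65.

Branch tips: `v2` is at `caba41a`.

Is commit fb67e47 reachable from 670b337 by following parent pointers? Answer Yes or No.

No

Ancestors of 670b337: {670b337}.
fb67e47 is not in that set, so it is not an ancestor of 670b337.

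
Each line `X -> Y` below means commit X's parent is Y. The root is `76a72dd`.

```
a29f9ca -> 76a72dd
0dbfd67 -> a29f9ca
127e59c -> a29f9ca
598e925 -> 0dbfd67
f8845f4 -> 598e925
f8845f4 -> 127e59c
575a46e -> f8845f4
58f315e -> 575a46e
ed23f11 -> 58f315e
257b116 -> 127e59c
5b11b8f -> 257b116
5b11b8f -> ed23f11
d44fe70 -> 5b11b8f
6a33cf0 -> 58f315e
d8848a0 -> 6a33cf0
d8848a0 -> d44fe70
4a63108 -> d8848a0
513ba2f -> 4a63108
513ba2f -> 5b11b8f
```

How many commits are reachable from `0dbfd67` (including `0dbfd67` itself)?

Walking parent pointers from 0dbfd67: reachable set = {0dbfd67, 76a72dd, a29f9ca}.
That is 3 commits.

3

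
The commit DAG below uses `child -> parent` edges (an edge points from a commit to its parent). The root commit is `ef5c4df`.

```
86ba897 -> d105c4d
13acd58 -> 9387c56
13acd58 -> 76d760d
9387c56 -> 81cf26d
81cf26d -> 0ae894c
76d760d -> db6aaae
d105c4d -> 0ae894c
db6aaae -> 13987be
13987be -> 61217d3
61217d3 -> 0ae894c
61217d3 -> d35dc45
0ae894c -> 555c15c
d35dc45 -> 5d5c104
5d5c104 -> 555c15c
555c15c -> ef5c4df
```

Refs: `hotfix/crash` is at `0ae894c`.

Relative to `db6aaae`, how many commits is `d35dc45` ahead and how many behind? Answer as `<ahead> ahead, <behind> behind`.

0 ahead, 4 behind

Reachable from d35dc45: {555c15c, 5d5c104, d35dc45, ef5c4df}.
Reachable from db6aaae: {0ae894c, 13987be, 555c15c, 5d5c104, 61217d3, d35dc45, db6aaae, ef5c4df}.
Only in d35dc45's history (ahead): {} — 0.
Only in db6aaae's history (behind): {0ae894c, 13987be, 61217d3, db6aaae} — 4.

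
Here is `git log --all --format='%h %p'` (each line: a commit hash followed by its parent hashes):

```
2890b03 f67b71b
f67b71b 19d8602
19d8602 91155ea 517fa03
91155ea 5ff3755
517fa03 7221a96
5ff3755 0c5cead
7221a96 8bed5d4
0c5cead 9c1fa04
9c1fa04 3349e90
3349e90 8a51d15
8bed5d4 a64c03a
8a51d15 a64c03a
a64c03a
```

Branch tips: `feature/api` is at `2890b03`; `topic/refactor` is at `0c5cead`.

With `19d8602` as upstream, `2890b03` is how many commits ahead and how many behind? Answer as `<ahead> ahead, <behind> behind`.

Reachable from 2890b03: {0c5cead, 19d8602, 2890b03, 3349e90, 517fa03, 5ff3755, 7221a96, 8a51d15, 8bed5d4, 91155ea, 9c1fa04, a64c03a, f67b71b}.
Reachable from 19d8602: {0c5cead, 19d8602, 3349e90, 517fa03, 5ff3755, 7221a96, 8a51d15, 8bed5d4, 91155ea, 9c1fa04, a64c03a}.
Only in 2890b03's history (ahead): {2890b03, f67b71b} — 2.
Only in 19d8602's history (behind): {} — 0.

2 ahead, 0 behind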